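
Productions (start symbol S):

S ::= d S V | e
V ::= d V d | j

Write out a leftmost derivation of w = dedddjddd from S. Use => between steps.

S => dSV => deV => dedVd => deddVdd => dedddVddd => dedddjddd

S => dSV   [S ::= d S V]
dSV => deV   [S ::= e]
deV => dedVd   [V ::= d V d]
dedVd => deddVdd   [V ::= d V d]
deddVdd => dedddVddd   [V ::= d V d]
dedddVddd => dedddjddd   [V ::= j]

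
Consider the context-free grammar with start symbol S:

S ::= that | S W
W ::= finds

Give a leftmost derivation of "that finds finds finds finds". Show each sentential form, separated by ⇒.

S ⇒ S W   [S ::= S W]
S W ⇒ S W W   [S ::= S W]
S W W ⇒ S W W W   [S ::= S W]
S W W W ⇒ S W W W W   [S ::= S W]
S W W W W ⇒ that W W W W   [S ::= that]
that W W W W ⇒ that finds W W W   [W ::= finds]
that finds W W W ⇒ that finds finds W W   [W ::= finds]
that finds finds W W ⇒ that finds finds finds W   [W ::= finds]
that finds finds finds W ⇒ that finds finds finds finds   [W ::= finds]

S ⇒ S W ⇒ S W W ⇒ S W W W ⇒ S W W W W ⇒ that W W W W ⇒ that finds W W W ⇒ that finds finds W W ⇒ that finds finds finds W ⇒ that finds finds finds finds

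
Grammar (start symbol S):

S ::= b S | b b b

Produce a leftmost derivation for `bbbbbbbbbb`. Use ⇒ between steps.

S ⇒ bS   [S ::= b S]
bS ⇒ bbS   [S ::= b S]
bbS ⇒ bbbS   [S ::= b S]
bbbS ⇒ bbbbS   [S ::= b S]
bbbbS ⇒ bbbbbS   [S ::= b S]
bbbbbS ⇒ bbbbbbS   [S ::= b S]
bbbbbbS ⇒ bbbbbbbS   [S ::= b S]
bbbbbbbS ⇒ bbbbbbbbbb   [S ::= b b b]

S ⇒ bS ⇒ bbS ⇒ bbbS ⇒ bbbbS ⇒ bbbbbS ⇒ bbbbbbS ⇒ bbbbbbbS ⇒ bbbbbbbbbb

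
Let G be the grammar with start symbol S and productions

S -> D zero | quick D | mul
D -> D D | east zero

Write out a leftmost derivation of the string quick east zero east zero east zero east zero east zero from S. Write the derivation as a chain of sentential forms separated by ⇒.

S ⇒ quick D   [S -> quick D]
quick D ⇒ quick D D   [D -> D D]
quick D D ⇒ quick D D D   [D -> D D]
quick D D D ⇒ quick D D D D   [D -> D D]
quick D D D D ⇒ quick D D D D D   [D -> D D]
quick D D D D D ⇒ quick east zero D D D D   [D -> east zero]
quick east zero D D D D ⇒ quick east zero east zero D D D   [D -> east zero]
quick east zero east zero D D D ⇒ quick east zero east zero east zero D D   [D -> east zero]
quick east zero east zero east zero D D ⇒ quick east zero east zero east zero east zero D   [D -> east zero]
quick east zero east zero east zero east zero D ⇒ quick east zero east zero east zero east zero east zero   [D -> east zero]

S ⇒ quick D ⇒ quick D D ⇒ quick D D D ⇒ quick D D D D ⇒ quick D D D D D ⇒ quick east zero D D D D ⇒ quick east zero east zero D D D ⇒ quick east zero east zero east zero D D ⇒ quick east zero east zero east zero east zero D ⇒ quick east zero east zero east zero east zero east zero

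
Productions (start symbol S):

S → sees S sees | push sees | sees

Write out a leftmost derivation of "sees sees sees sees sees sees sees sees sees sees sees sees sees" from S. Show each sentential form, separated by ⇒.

S ⇒ sees S sees   [S → sees S sees]
sees S sees ⇒ sees sees S sees sees   [S → sees S sees]
sees sees S sees sees ⇒ sees sees sees S sees sees sees   [S → sees S sees]
sees sees sees S sees sees sees ⇒ sees sees sees sees S sees sees sees sees   [S → sees S sees]
sees sees sees sees S sees sees sees sees ⇒ sees sees sees sees sees S sees sees sees sees sees   [S → sees S sees]
sees sees sees sees sees S sees sees sees sees sees ⇒ sees sees sees sees sees sees S sees sees sees sees sees sees   [S → sees S sees]
sees sees sees sees sees sees S sees sees sees sees sees sees ⇒ sees sees sees sees sees sees sees sees sees sees sees sees sees   [S → sees]

S ⇒ sees S sees ⇒ sees sees S sees sees ⇒ sees sees sees S sees sees sees ⇒ sees sees sees sees S sees sees sees sees ⇒ sees sees sees sees sees S sees sees sees sees sees ⇒ sees sees sees sees sees sees S sees sees sees sees sees sees ⇒ sees sees sees sees sees sees sees sees sees sees sees sees sees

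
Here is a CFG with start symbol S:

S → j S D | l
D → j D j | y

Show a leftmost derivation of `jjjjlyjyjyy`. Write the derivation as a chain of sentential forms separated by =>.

S => jSD   [S → j S D]
jSD => jjSDD   [S → j S D]
jjSDD => jjjSDDD   [S → j S D]
jjjSDDD => jjjjSDDDD   [S → j S D]
jjjjSDDDD => jjjjlDDDD   [S → l]
jjjjlDDDD => jjjjlyDDD   [D → y]
jjjjlyDDD => jjjjlyjDjDD   [D → j D j]
jjjjlyjDjDD => jjjjlyjyjDD   [D → y]
jjjjlyjyjDD => jjjjlyjyjyD   [D → y]
jjjjlyjyjyD => jjjjlyjyjyy   [D → y]

S=>jSD=>jjSDD=>jjjSDDD=>jjjjSDDDD=>jjjjlDDDD=>jjjjlyDDD=>jjjjlyjDjDD=>jjjjlyjyjDD=>jjjjlyjyjyD=>jjjjlyjyjyy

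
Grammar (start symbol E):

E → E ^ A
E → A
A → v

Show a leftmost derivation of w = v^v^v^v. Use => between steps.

E => E^A => E^A^A => E^A^A^A => A^A^A^A => v^A^A^A => v^v^A^A => v^v^v^A => v^v^v^v

E => E^A   [E → E ^ A]
E^A => E^A^A   [E → E ^ A]
E^A^A => E^A^A^A   [E → E ^ A]
E^A^A^A => A^A^A^A   [E → A]
A^A^A^A => v^A^A^A   [A → v]
v^A^A^A => v^v^A^A   [A → v]
v^v^A^A => v^v^v^A   [A → v]
v^v^v^A => v^v^v^v   [A → v]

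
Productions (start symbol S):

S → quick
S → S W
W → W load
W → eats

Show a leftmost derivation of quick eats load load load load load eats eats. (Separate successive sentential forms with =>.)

S => S W => S W W => S W W W => quick W W W => quick W load W W => quick W load load W W => quick W load load load W W => quick W load load load load W W => quick W load load load load load W W => quick eats load load load load load W W => quick eats load load load load load eats W => quick eats load load load load load eats eats

S => S W   [S → S W]
S W => S W W   [S → S W]
S W W => S W W W   [S → S W]
S W W W => quick W W W   [S → quick]
quick W W W => quick W load W W   [W → W load]
quick W load W W => quick W load load W W   [W → W load]
quick W load load W W => quick W load load load W W   [W → W load]
quick W load load load W W => quick W load load load load W W   [W → W load]
quick W load load load load W W => quick W load load load load load W W   [W → W load]
quick W load load load load load W W => quick eats load load load load load W W   [W → eats]
quick eats load load load load load W W => quick eats load load load load load eats W   [W → eats]
quick eats load load load load load eats W => quick eats load load load load load eats eats   [W → eats]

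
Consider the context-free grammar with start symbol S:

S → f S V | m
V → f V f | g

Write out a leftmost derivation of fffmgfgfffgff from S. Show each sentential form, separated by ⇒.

S ⇒ fSV ⇒ ffSVV ⇒ fffSVVV ⇒ fffmVVV ⇒ fffmgVV ⇒ fffmgfVfV ⇒ fffmgfgfV ⇒ fffmgfgffVf ⇒ fffmgfgfffVff ⇒ fffmgfgfffgff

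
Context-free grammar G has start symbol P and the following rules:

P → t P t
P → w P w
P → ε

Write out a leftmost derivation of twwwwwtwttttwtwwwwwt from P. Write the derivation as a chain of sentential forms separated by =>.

P => tPt   [P → t P t]
tPt => twPwt   [P → w P w]
twPwt => twwPwwt   [P → w P w]
twwPwwt => twwwPwwwt   [P → w P w]
twwwPwwwt => twwwwPwwwwt   [P → w P w]
twwwwPwwwwt => twwwwwPwwwwwt   [P → w P w]
twwwwwPwwwwwt => twwwwwtPtwwwwwt   [P → t P t]
twwwwwtPtwwwwwt => twwwwwtwPwtwwwwwt   [P → w P w]
twwwwwtwPwtwwwwwt => twwwwwtwtPtwtwwwwwt   [P → t P t]
twwwwwtwtPtwtwwwwwt => twwwwwtwttPttwtwwwwwt   [P → t P t]
twwwwwtwttPttwtwwwwwt => twwwwwtwttttwtwwwwwt   [P → ε]

P => tPt => twPwt => twwPwwt => twwwPwwwt => twwwwPwwwwt => twwwwwPwwwwwt => twwwwwtPtwwwwwt => twwwwwtwPwtwwwwwt => twwwwwtwtPtwtwwwwwt => twwwwwtwttPttwtwwwwwt => twwwwwtwttttwtwwwwwt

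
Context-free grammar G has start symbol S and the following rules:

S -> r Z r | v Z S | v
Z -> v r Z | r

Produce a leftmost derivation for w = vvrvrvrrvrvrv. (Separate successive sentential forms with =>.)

S => vZS   [S -> v Z S]
vZS => vvrZS   [Z -> v r Z]
vvrZS => vvrvrZS   [Z -> v r Z]
vvrvrZS => vvrvrvrZS   [Z -> v r Z]
vvrvrvrZS => vvrvrvrrS   [Z -> r]
vvrvrvrrS => vvrvrvrrvZS   [S -> v Z S]
vvrvrvrrvZS => vvrvrvrrvrS   [Z -> r]
vvrvrvrrvrS => vvrvrvrrvrvZS   [S -> v Z S]
vvrvrvrrvrvZS => vvrvrvrrvrvrS   [Z -> r]
vvrvrvrrvrvrS => vvrvrvrrvrvrv   [S -> v]

S => vZS => vvrZS => vvrvrZS => vvrvrvrZS => vvrvrvrrS => vvrvrvrrvZS => vvrvrvrrvrS => vvrvrvrrvrvZS => vvrvrvrrvrvrS => vvrvrvrrvrvrv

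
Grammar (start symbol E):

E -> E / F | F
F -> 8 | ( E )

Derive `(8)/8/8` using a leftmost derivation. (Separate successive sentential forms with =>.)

E => E/F => E/F/F => F/F/F => (E)/F/F => (F)/F/F => (8)/F/F => (8)/8/F => (8)/8/8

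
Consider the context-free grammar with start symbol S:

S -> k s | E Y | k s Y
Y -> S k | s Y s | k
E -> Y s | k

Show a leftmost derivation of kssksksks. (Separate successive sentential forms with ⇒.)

S ⇒ ksY   [S -> k s Y]
ksY ⇒ kssYs   [Y -> s Y s]
kssYs ⇒ kssSks   [Y -> S k]
kssSks ⇒ kssEYks   [S -> E Y]
kssEYks ⇒ ksskYks   [E -> k]
ksskYks ⇒ kssksYsks   [Y -> s Y s]
kssksYsks ⇒ kssksksks   [Y -> k]

S ⇒ ksY ⇒ kssYs ⇒ kssSks ⇒ kssEYks ⇒ ksskYks ⇒ kssksYsks ⇒ kssksksks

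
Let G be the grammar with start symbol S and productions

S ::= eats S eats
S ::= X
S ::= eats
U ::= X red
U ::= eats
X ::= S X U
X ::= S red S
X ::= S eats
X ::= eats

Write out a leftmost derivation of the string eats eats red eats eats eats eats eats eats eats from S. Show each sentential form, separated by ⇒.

S ⇒ eats S eats   [S ::= eats S eats]
eats S eats ⇒ eats X eats   [S ::= X]
eats X eats ⇒ eats S eats eats   [X ::= S eats]
eats S eats eats ⇒ eats X eats eats   [S ::= X]
eats X eats eats ⇒ eats S red S eats eats   [X ::= S red S]
eats S red S eats eats ⇒ eats X red S eats eats   [S ::= X]
eats X red S eats eats ⇒ eats eats red S eats eats   [X ::= eats]
eats eats red S eats eats ⇒ eats eats red eats S eats eats eats   [S ::= eats S eats]
eats eats red eats S eats eats eats ⇒ eats eats red eats eats S eats eats eats eats   [S ::= eats S eats]
eats eats red eats eats S eats eats eats eats ⇒ eats eats red eats eats eats eats eats eats eats   [S ::= eats]

S ⇒ eats S eats ⇒ eats X eats ⇒ eats S eats eats ⇒ eats X eats eats ⇒ eats S red S eats eats ⇒ eats X red S eats eats ⇒ eats eats red S eats eats ⇒ eats eats red eats S eats eats eats ⇒ eats eats red eats eats S eats eats eats eats ⇒ eats eats red eats eats eats eats eats eats eats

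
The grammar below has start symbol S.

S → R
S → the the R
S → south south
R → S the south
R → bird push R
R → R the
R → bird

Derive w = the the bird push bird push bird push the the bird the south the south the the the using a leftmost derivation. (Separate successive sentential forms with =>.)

S => R => R the => R the the => R the the the => S the south the the the => the the R the south the the the => the the bird push R the south the the the => the the bird push bird push R the south the the the => the the bird push bird push bird push R the south the the the => the the bird push bird push bird push S the south the south the the the => the the bird push bird push bird push the the R the south the south the the the => the the bird push bird push bird push the the bird the south the south the the the

S => R   [S → R]
R => R the   [R → R the]
R the => R the the   [R → R the]
R the the => R the the the   [R → R the]
R the the the => S the south the the the   [R → S the south]
S the south the the the => the the R the south the the the   [S → the the R]
the the R the south the the the => the the bird push R the south the the the   [R → bird push R]
the the bird push R the south the the the => the the bird push bird push R the south the the the   [R → bird push R]
the the bird push bird push R the south the the the => the the bird push bird push bird push R the south the the the   [R → bird push R]
the the bird push bird push bird push R the south the the the => the the bird push bird push bird push S the south the south the the the   [R → S the south]
the the bird push bird push bird push S the south the south the the the => the the bird push bird push bird push the the R the south the south the the the   [S → the the R]
the the bird push bird push bird push the the R the south the south the the the => the the bird push bird push bird push the the bird the south the south the the the   [R → bird]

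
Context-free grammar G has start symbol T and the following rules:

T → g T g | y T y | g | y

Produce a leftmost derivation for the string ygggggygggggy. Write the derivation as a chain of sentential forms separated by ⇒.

T ⇒ yTy ⇒ ygTgy ⇒ yggTggy ⇒ ygggTgggy ⇒ yggggTggggy ⇒ ygggggTgggggy ⇒ ygggggygggggy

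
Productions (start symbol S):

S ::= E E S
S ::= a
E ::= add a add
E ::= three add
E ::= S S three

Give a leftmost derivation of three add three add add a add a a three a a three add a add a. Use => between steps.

S => E E S   [S ::= E E S]
E E S => S S three E S   [E ::= S S three]
S S three E S => E E S S three E S   [S ::= E E S]
E E S S three E S => three add E S S three E S   [E ::= three add]
three add E S S three E S => three add S S three S S three E S   [E ::= S S three]
three add S S three S S three E S => three add E E S S three S S three E S   [S ::= E E S]
three add E E S S three S S three E S => three add three add E S S three S S three E S   [E ::= three add]
three add three add E S S three S S three E S => three add three add add a add S S three S S three E S   [E ::= add a add]
three add three add add a add S S three S S three E S => three add three add add a add a S three S S three E S   [S ::= a]
three add three add add a add a S three S S three E S => three add three add add a add a a three S S three E S   [S ::= a]
three add three add add a add a a three S S three E S => three add three add add a add a a three a S three E S   [S ::= a]
three add three add add a add a a three a S three E S => three add three add add a add a a three a a three E S   [S ::= a]
three add three add add a add a a three a a three E S => three add three add add a add a a three a a three add a add S   [E ::= add a add]
three add three add add a add a a three a a three add a add S => three add three add add a add a a three a a three add a add a   [S ::= a]

S => E E S => S S three E S => E E S S three E S => three add E S S three E S => three add S S three S S three E S => three add E E S S three S S three E S => three add three add E S S three S S three E S => three add three add add a add S S three S S three E S => three add three add add a add a S three S S three E S => three add three add add a add a a three S S three E S => three add three add add a add a a three a S three E S => three add three add add a add a a three a a three E S => three add three add add a add a a three a a three add a add S => three add three add add a add a a three a a three add a add a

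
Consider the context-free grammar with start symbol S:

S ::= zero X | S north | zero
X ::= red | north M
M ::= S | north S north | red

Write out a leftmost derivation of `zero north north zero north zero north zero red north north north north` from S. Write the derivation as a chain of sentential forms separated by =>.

S => S north => S north north => zero X north north => zero north M north north => zero north north S north north north => zero north north zero X north north north => zero north north zero north M north north north => zero north north zero north S north north north => zero north north zero north zero X north north north => zero north north zero north zero north M north north north => zero north north zero north zero north S north north north => zero north north zero north zero north S north north north north => zero north north zero north zero north zero X north north north north => zero north north zero north zero north zero red north north north north

S => S north   [S ::= S north]
S north => S north north   [S ::= S north]
S north north => zero X north north   [S ::= zero X]
zero X north north => zero north M north north   [X ::= north M]
zero north M north north => zero north north S north north north   [M ::= north S north]
zero north north S north north north => zero north north zero X north north north   [S ::= zero X]
zero north north zero X north north north => zero north north zero north M north north north   [X ::= north M]
zero north north zero north M north north north => zero north north zero north S north north north   [M ::= S]
zero north north zero north S north north north => zero north north zero north zero X north north north   [S ::= zero X]
zero north north zero north zero X north north north => zero north north zero north zero north M north north north   [X ::= north M]
zero north north zero north zero north M north north north => zero north north zero north zero north S north north north   [M ::= S]
zero north north zero north zero north S north north north => zero north north zero north zero north S north north north north   [S ::= S north]
zero north north zero north zero north S north north north north => zero north north zero north zero north zero X north north north north   [S ::= zero X]
zero north north zero north zero north zero X north north north north => zero north north zero north zero north zero red north north north north   [X ::= red]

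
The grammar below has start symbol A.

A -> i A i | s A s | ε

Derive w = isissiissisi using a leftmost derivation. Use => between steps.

A => iAi   [A -> i A i]
iAi => isAsi   [A -> s A s]
isAsi => isiAisi   [A -> i A i]
isiAisi => isisAsisi   [A -> s A s]
isisAsisi => isissAssisi   [A -> s A s]
isissAssisi => isissiAissisi   [A -> i A i]
isissiAissisi => isissiissisi   [A -> ε]

A => iAi => isAsi => isiAisi => isisAsisi => isissAssisi => isissiAissisi => isissiissisi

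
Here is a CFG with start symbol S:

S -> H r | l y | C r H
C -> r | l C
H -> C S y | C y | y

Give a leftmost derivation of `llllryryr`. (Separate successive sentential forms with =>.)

S => Hr   [S -> H r]
Hr => CSyr   [H -> C S y]
CSyr => lCSyr   [C -> l C]
lCSyr => llCSyr   [C -> l C]
llCSyr => lllCSyr   [C -> l C]
lllCSyr => llllCSyr   [C -> l C]
llllCSyr => llllrSyr   [C -> r]
llllrSyr => llllrHryr   [S -> H r]
llllrHryr => llllryryr   [H -> y]

S=>Hr=>CSyr=>lCSyr=>llCSyr=>lllCSyr=>llllCSyr=>llllrSyr=>llllrHryr=>llllryryr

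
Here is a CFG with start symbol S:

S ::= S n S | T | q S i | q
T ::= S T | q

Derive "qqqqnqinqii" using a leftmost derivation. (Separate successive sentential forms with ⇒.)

S ⇒ qSi   [S ::= q S i]
qSi ⇒ qqSii   [S ::= q S i]
qqSii ⇒ qqSnSii   [S ::= S n S]
qqSnSii ⇒ qqqSinSii   [S ::= q S i]
qqqSinSii ⇒ qqqSnSinSii   [S ::= S n S]
qqqSnSinSii ⇒ qqqqnSinSii   [S ::= q]
qqqqnSinSii ⇒ qqqqnTinSii   [S ::= T]
qqqqnTinSii ⇒ qqqqnqinSii   [T ::= q]
qqqqnqinSii ⇒ qqqqnqinqii   [S ::= q]

S ⇒ qSi ⇒ qqSii ⇒ qqSnSii ⇒ qqqSinSii ⇒ qqqSnSinSii ⇒ qqqqnSinSii ⇒ qqqqnTinSii ⇒ qqqqnqinSii ⇒ qqqqnqinqii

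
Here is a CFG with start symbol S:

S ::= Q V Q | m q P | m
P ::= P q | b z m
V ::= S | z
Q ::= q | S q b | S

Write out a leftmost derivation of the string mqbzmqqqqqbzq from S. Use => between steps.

S => QVQ   [S ::= Q V Q]
QVQ => SqbVQ   [Q ::= S q b]
SqbVQ => mqPqbVQ   [S ::= m q P]
mqPqbVQ => mqPqqbVQ   [P ::= P q]
mqPqqbVQ => mqPqqqbVQ   [P ::= P q]
mqPqqqbVQ => mqPqqqqbVQ   [P ::= P q]
mqPqqqqbVQ => mqPqqqqqbVQ   [P ::= P q]
mqPqqqqqbVQ => mqbzmqqqqqbVQ   [P ::= b z m]
mqbzmqqqqqbVQ => mqbzmqqqqqbzQ   [V ::= z]
mqbzmqqqqqbzQ => mqbzmqqqqqbzq   [Q ::= q]

S=>QVQ=>SqbVQ=>mqPqbVQ=>mqPqqbVQ=>mqPqqqbVQ=>mqPqqqqbVQ=>mqPqqqqqbVQ=>mqbzmqqqqqbVQ=>mqbzmqqqqqbzQ=>mqbzmqqqqqbzq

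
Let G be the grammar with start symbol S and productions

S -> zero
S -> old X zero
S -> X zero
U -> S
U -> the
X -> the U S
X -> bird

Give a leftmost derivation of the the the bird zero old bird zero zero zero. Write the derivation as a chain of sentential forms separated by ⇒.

S ⇒ X zero   [S -> X zero]
X zero ⇒ the U S zero   [X -> the U S]
the U S zero ⇒ the the S zero   [U -> the]
the the S zero ⇒ the the X zero zero   [S -> X zero]
the the X zero zero ⇒ the the the U S zero zero   [X -> the U S]
the the the U S zero zero ⇒ the the the S S zero zero   [U -> S]
the the the S S zero zero ⇒ the the the X zero S zero zero   [S -> X zero]
the the the X zero S zero zero ⇒ the the the bird zero S zero zero   [X -> bird]
the the the bird zero S zero zero ⇒ the the the bird zero old X zero zero zero   [S -> old X zero]
the the the bird zero old X zero zero zero ⇒ the the the bird zero old bird zero zero zero   [X -> bird]

S ⇒ X zero ⇒ the U S zero ⇒ the the S zero ⇒ the the X zero zero ⇒ the the the U S zero zero ⇒ the the the S S zero zero ⇒ the the the X zero S zero zero ⇒ the the the bird zero S zero zero ⇒ the the the bird zero old X zero zero zero ⇒ the the the bird zero old bird zero zero zero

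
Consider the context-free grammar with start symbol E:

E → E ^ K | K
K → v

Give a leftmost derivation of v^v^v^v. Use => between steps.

E => E^K => E^K^K => E^K^K^K => K^K^K^K => v^K^K^K => v^v^K^K => v^v^v^K => v^v^v^v

E => E^K   [E → E ^ K]
E^K => E^K^K   [E → E ^ K]
E^K^K => E^K^K^K   [E → E ^ K]
E^K^K^K => K^K^K^K   [E → K]
K^K^K^K => v^K^K^K   [K → v]
v^K^K^K => v^v^K^K   [K → v]
v^v^K^K => v^v^v^K   [K → v]
v^v^v^K => v^v^v^v   [K → v]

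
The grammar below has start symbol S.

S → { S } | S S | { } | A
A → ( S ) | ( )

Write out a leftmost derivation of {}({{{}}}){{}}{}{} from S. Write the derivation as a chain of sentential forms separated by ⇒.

S ⇒ SS ⇒ {}S ⇒ {}SS ⇒ {}SSS ⇒ {}SSSS ⇒ {}ASSS ⇒ {}(S)SSS ⇒ {}({S})SSS ⇒ {}({{S}})SSS ⇒ {}({{{}}})SSS ⇒ {}({{{}}}){S}SS ⇒ {}({{{}}}){{}}SS ⇒ {}({{{}}}){{}}{}S ⇒ {}({{{}}}){{}}{}{}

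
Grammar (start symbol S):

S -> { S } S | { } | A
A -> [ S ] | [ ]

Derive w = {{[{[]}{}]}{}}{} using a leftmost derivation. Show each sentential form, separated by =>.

S => {S}S => {{S}S}S => {{A}S}S => {{[S]}S}S => {{[{S}S]}S}S => {{[{A}S]}S}S => {{[{[]}S]}S}S => {{[{[]}{}]}S}S => {{[{[]}{}]}{}}S => {{[{[]}{}]}{}}{}

S => {S}S   [S -> { S } S]
{S}S => {{S}S}S   [S -> { S } S]
{{S}S}S => {{A}S}S   [S -> A]
{{A}S}S => {{[S]}S}S   [A -> [ S ]]
{{[S]}S}S => {{[{S}S]}S}S   [S -> { S } S]
{{[{S}S]}S}S => {{[{A}S]}S}S   [S -> A]
{{[{A}S]}S}S => {{[{[]}S]}S}S   [A -> [ ]]
{{[{[]}S]}S}S => {{[{[]}{}]}S}S   [S -> { }]
{{[{[]}{}]}S}S => {{[{[]}{}]}{}}S   [S -> { }]
{{[{[]}{}]}{}}S => {{[{[]}{}]}{}}{}   [S -> { }]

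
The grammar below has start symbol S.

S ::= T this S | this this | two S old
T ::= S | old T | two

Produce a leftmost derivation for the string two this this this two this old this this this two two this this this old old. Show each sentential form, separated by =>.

S => two S old   [S ::= two S old]
two S old => two T this S old   [S ::= T this S]
two T this S old => two S this S old   [T ::= S]
two S this S old => two this this this S old   [S ::= this this]
two this this this S old => two this this this T this S old   [S ::= T this S]
two this this this T this S old => two this this this two this S old   [T ::= two]
two this this this two this S old => two this this this two this T this S old   [S ::= T this S]
two this this this two this T this S old => two this this this two this old T this S old   [T ::= old T]
two this this this two this old T this S old => two this this this two this old S this S old   [T ::= S]
two this this this two this old S this S old => two this this this two this old this this this S old   [S ::= this this]
two this this this two this old this this this S old => two this this this two this old this this this two S old old   [S ::= two S old]
two this this this two this old this this this two S old old => two this this this two this old this this this two T this S old old   [S ::= T this S]
two this this this two this old this this this two T this S old old => two this this this two this old this this this two two this S old old   [T ::= two]
two this this this two this old this this this two two this S old old => two this this this two this old this this this two two this this this old old   [S ::= this this]

S => two S old => two T this S old => two S this S old => two this this this S old => two this this this T this S old => two this this this two this S old => two this this this two this T this S old => two this this this two this old T this S old => two this this this two this old S this S old => two this this this two this old this this this S old => two this this this two this old this this this two S old old => two this this this two this old this this this two T this S old old => two this this this two this old this this this two two this S old old => two this this this two this old this this this two two this this this old old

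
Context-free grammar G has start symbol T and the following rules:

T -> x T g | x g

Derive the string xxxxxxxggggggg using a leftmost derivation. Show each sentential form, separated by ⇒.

T⇒xTg⇒xxTgg⇒xxxTggg⇒xxxxTgggg⇒xxxxxTggggg⇒xxxxxxTgggggg⇒xxxxxxxggggggg

T ⇒ xTg   [T -> x T g]
xTg ⇒ xxTgg   [T -> x T g]
xxTgg ⇒ xxxTggg   [T -> x T g]
xxxTggg ⇒ xxxxTgggg   [T -> x T g]
xxxxTgggg ⇒ xxxxxTggggg   [T -> x T g]
xxxxxTggggg ⇒ xxxxxxTgggggg   [T -> x T g]
xxxxxxTgggggg ⇒ xxxxxxxggggggg   [T -> x g]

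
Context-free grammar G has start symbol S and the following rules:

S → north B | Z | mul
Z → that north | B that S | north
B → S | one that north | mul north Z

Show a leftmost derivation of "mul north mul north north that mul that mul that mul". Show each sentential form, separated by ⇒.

S ⇒ Z   [S → Z]
Z ⇒ B that S   [Z → B that S]
B that S ⇒ mul north Z that S   [B → mul north Z]
mul north Z that S ⇒ mul north B that S that S   [Z → B that S]
mul north B that S that S ⇒ mul north S that S that S   [B → S]
mul north S that S that S ⇒ mul north Z that S that S   [S → Z]
mul north Z that S that S ⇒ mul north B that S that S that S   [Z → B that S]
mul north B that S that S that S ⇒ mul north mul north Z that S that S that S   [B → mul north Z]
mul north mul north Z that S that S that S ⇒ mul north mul north north that S that S that S   [Z → north]
mul north mul north north that S that S that S ⇒ mul north mul north north that mul that S that S   [S → mul]
mul north mul north north that mul that S that S ⇒ mul north mul north north that mul that mul that S   [S → mul]
mul north mul north north that mul that mul that S ⇒ mul north mul north north that mul that mul that mul   [S → mul]

S ⇒ Z ⇒ B that S ⇒ mul north Z that S ⇒ mul north B that S that S ⇒ mul north S that S that S ⇒ mul north Z that S that S ⇒ mul north B that S that S that S ⇒ mul north mul north Z that S that S that S ⇒ mul north mul north north that S that S that S ⇒ mul north mul north north that mul that S that S ⇒ mul north mul north north that mul that mul that S ⇒ mul north mul north north that mul that mul that mul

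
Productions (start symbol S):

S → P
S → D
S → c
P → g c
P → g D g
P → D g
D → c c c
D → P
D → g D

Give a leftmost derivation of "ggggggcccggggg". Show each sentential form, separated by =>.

S=>P=>gDg=>ggDg=>ggPg=>gggDgg=>gggPgg=>gggDggg=>ggggDggg=>gggggDggg=>gggggPggg=>ggggggDgggg=>ggggggPgggg=>ggggggDggggg=>ggggggcccggggg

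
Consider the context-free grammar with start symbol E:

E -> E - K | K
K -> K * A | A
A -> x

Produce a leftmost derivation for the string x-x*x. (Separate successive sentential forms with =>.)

E=>E-K=>K-K=>A-K=>x-K=>x-K*A=>x-A*A=>x-x*A=>x-x*x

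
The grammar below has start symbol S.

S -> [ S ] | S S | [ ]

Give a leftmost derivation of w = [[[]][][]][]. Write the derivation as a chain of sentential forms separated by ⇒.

S ⇒ SS ⇒ [S]S ⇒ [SS]S ⇒ [SSS]S ⇒ [[S]SS]S ⇒ [[[]]SS]S ⇒ [[[]][]S]S ⇒ [[[]][][]]S ⇒ [[[]][][]][]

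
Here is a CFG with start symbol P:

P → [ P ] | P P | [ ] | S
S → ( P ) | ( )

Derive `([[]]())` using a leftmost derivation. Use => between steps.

P => S => (P) => (PP) => ([P]P) => ([[]]P) => ([[]]S) => ([[]]())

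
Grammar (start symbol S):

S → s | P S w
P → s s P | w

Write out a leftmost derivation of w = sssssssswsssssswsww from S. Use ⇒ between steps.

S⇒PSw⇒ssPSw⇒ssssPSw⇒ssssssPSw⇒ssssssssPSw⇒sssssssswSw⇒sssssssswPSww⇒sssssssswssPSww⇒sssssssswssssPSww⇒sssssssswssssssPSww⇒sssssssswsssssswSww⇒sssssssswsssssswsww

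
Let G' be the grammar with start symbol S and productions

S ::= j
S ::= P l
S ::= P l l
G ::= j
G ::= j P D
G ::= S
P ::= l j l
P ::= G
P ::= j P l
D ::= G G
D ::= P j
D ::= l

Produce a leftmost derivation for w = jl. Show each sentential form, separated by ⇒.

S ⇒ Pl   [S ::= P l]
Pl ⇒ Gl   [P ::= G]
Gl ⇒ Sl   [G ::= S]
Sl ⇒ jl   [S ::= j]

S ⇒ Pl ⇒ Gl ⇒ Sl ⇒ jl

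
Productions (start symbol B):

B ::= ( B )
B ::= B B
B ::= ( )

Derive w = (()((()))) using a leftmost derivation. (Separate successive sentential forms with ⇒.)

B ⇒ (B) ⇒ (BB) ⇒ (()B) ⇒ (()(B)) ⇒ (()((B))) ⇒ (()((())))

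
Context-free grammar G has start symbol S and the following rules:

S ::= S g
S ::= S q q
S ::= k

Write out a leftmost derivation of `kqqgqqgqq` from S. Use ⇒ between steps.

S ⇒ Sqq ⇒ Sgqq ⇒ Sqqgqq ⇒ Sgqqgqq ⇒ Sqqgqqgqq ⇒ kqqgqqgqq

S ⇒ Sqq   [S ::= S q q]
Sqq ⇒ Sgqq   [S ::= S g]
Sgqq ⇒ Sqqgqq   [S ::= S q q]
Sqqgqq ⇒ Sgqqgqq   [S ::= S g]
Sgqqgqq ⇒ Sqqgqqgqq   [S ::= S q q]
Sqqgqqgqq ⇒ kqqgqqgqq   [S ::= k]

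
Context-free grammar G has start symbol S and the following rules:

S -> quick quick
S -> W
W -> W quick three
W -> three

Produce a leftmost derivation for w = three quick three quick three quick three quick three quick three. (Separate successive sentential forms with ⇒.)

S ⇒ W   [S -> W]
W ⇒ W quick three   [W -> W quick three]
W quick three ⇒ W quick three quick three   [W -> W quick three]
W quick three quick three ⇒ W quick three quick three quick three   [W -> W quick three]
W quick three quick three quick three ⇒ W quick three quick three quick three quick three   [W -> W quick three]
W quick three quick three quick three quick three ⇒ W quick three quick three quick three quick three quick three   [W -> W quick three]
W quick three quick three quick three quick three quick three ⇒ three quick three quick three quick three quick three quick three   [W -> three]

S ⇒ W ⇒ W quick three ⇒ W quick three quick three ⇒ W quick three quick three quick three ⇒ W quick three quick three quick three quick three ⇒ W quick three quick three quick three quick three quick three ⇒ three quick three quick three quick three quick three quick three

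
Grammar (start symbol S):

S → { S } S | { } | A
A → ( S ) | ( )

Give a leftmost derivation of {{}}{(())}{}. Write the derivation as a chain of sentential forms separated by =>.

S => {S}S => {{}}S => {{}}{S}S => {{}}{A}S => {{}}{(S)}S => {{}}{(A)}S => {{}}{(())}S => {{}}{(())}{}

S => {S}S   [S → { S } S]
{S}S => {{}}S   [S → { }]
{{}}S => {{}}{S}S   [S → { S } S]
{{}}{S}S => {{}}{A}S   [S → A]
{{}}{A}S => {{}}{(S)}S   [A → ( S )]
{{}}{(S)}S => {{}}{(A)}S   [S → A]
{{}}{(A)}S => {{}}{(())}S   [A → ( )]
{{}}{(())}S => {{}}{(())}{}   [S → { }]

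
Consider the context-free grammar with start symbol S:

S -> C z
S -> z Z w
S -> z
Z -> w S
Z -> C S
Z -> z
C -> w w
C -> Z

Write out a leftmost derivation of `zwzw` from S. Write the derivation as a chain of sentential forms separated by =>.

S=>zZw=>zwSw=>zwzw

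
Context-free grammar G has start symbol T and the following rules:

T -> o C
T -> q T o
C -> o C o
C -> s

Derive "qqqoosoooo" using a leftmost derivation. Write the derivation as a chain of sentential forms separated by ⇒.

T ⇒ qTo ⇒ qqToo ⇒ qqqTooo ⇒ qqqoCooo ⇒ qqqooCoooo ⇒ qqqoosoooo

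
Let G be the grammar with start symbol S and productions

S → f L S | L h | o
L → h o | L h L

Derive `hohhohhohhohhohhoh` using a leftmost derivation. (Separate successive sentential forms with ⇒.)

S ⇒ Lh   [S → L h]
Lh ⇒ LhLh   [L → L h L]
LhLh ⇒ LhLhLh   [L → L h L]
LhLhLh ⇒ LhLhLhLh   [L → L h L]
LhLhLhLh ⇒ LhLhLhLhLh   [L → L h L]
LhLhLhLhLh ⇒ LhLhLhLhLhLh   [L → L h L]
LhLhLhLhLhLh ⇒ hohLhLhLhLhLh   [L → h o]
hohLhLhLhLhLh ⇒ hohhohLhLhLhLh   [L → h o]
hohhohLhLhLhLh ⇒ hohhohhohLhLhLh   [L → h o]
hohhohhohLhLhLh ⇒ hohhohhohhohLhLh   [L → h o]
hohhohhohhohLhLh ⇒ hohhohhohhohhohLh   [L → h o]
hohhohhohhohhohLh ⇒ hohhohhohhohhohhoh   [L → h o]

S⇒Lh⇒LhLh⇒LhLhLh⇒LhLhLhLh⇒LhLhLhLhLh⇒LhLhLhLhLhLh⇒hohLhLhLhLhLh⇒hohhohLhLhLhLh⇒hohhohhohLhLhLh⇒hohhohhohhohLhLh⇒hohhohhohhohhohLh⇒hohhohhohhohhohhoh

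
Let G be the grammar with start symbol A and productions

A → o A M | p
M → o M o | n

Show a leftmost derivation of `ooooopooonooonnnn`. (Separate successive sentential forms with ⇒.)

A ⇒ oAM   [A → o A M]
oAM ⇒ ooAMM   [A → o A M]
ooAMM ⇒ oooAMMM   [A → o A M]
oooAMMM ⇒ ooooAMMMM   [A → o A M]
ooooAMMMM ⇒ oooooAMMMMM   [A → o A M]
oooooAMMMMM ⇒ ooooopMMMMM   [A → p]
ooooopMMMMM ⇒ ooooopoMoMMMM   [M → o M o]
ooooopoMoMMMM ⇒ ooooopooMooMMMM   [M → o M o]
ooooopooMooMMMM ⇒ ooooopoooMoooMMMM   [M → o M o]
ooooopoooMoooMMMM ⇒ ooooopooonoooMMMM   [M → n]
ooooopooonoooMMMM ⇒ ooooopooonooonMMM   [M → n]
ooooopooonooonMMM ⇒ ooooopooonooonnMM   [M → n]
ooooopooonooonnMM ⇒ ooooopooonooonnnM   [M → n]
ooooopooonooonnnM ⇒ ooooopooonooonnnn   [M → n]

A ⇒ oAM ⇒ ooAMM ⇒ oooAMMM ⇒ ooooAMMMM ⇒ oooooAMMMMM ⇒ ooooopMMMMM ⇒ ooooopoMoMMMM ⇒ ooooopooMooMMMM ⇒ ooooopoooMoooMMMM ⇒ ooooopooonoooMMMM ⇒ ooooopooonooonMMM ⇒ ooooopooonooonnMM ⇒ ooooopooonooonnnM ⇒ ooooopooonooonnnn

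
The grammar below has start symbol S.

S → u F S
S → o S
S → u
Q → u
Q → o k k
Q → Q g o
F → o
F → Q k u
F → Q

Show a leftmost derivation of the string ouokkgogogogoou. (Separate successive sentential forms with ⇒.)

S ⇒ oS   [S → o S]
oS ⇒ ouFS   [S → u F S]
ouFS ⇒ ouQS   [F → Q]
ouQS ⇒ ouQgoS   [Q → Q g o]
ouQgoS ⇒ ouQgogoS   [Q → Q g o]
ouQgogoS ⇒ ouQgogogoS   [Q → Q g o]
ouQgogogoS ⇒ ouQgogogogoS   [Q → Q g o]
ouQgogogogoS ⇒ ouokkgogogogoS   [Q → o k k]
ouokkgogogogoS ⇒ ouokkgogogogooS   [S → o S]
ouokkgogogogooS ⇒ ouokkgogogogoou   [S → u]

S⇒oS⇒ouFS⇒ouQS⇒ouQgoS⇒ouQgogoS⇒ouQgogogoS⇒ouQgogogogoS⇒ouokkgogogogoS⇒ouokkgogogogooS⇒ouokkgogogogoou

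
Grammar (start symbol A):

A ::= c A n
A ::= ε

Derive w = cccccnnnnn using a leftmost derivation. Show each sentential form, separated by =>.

A => cAn   [A ::= c A n]
cAn => ccAnn   [A ::= c A n]
ccAnn => cccAnnn   [A ::= c A n]
cccAnnn => ccccAnnnn   [A ::= c A n]
ccccAnnnn => cccccAnnnnn   [A ::= c A n]
cccccAnnnnn => cccccnnnnn   [A ::= ε]

A => cAn => ccAnn => cccAnnn => ccccAnnnn => cccccAnnnnn => cccccnnnnn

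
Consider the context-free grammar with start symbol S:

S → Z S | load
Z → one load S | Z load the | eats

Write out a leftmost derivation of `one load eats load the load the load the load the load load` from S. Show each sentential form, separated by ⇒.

S ⇒ Z S   [S → Z S]
Z S ⇒ one load S S   [Z → one load S]
one load S S ⇒ one load Z S S   [S → Z S]
one load Z S S ⇒ one load Z load the S S   [Z → Z load the]
one load Z load the S S ⇒ one load Z load the load the S S   [Z → Z load the]
one load Z load the load the S S ⇒ one load Z load the load the load the S S   [Z → Z load the]
one load Z load the load the load the S S ⇒ one load Z load the load the load the load the S S   [Z → Z load the]
one load Z load the load the load the load the S S ⇒ one load eats load the load the load the load the S S   [Z → eats]
one load eats load the load the load the load the S S ⇒ one load eats load the load the load the load the load S   [S → load]
one load eats load the load the load the load the load S ⇒ one load eats load the load the load the load the load load   [S → load]

S ⇒ Z S ⇒ one load S S ⇒ one load Z S S ⇒ one load Z load the S S ⇒ one load Z load the load the S S ⇒ one load Z load the load the load the S S ⇒ one load Z load the load the load the load the S S ⇒ one load eats load the load the load the load the S S ⇒ one load eats load the load the load the load the load S ⇒ one load eats load the load the load the load the load load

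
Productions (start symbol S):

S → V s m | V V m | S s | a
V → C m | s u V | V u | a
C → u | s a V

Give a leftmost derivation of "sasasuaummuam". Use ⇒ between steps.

S ⇒ VVm ⇒ VuVm ⇒ CmuVm ⇒ saVmuVm ⇒ saCmmuVm ⇒ sasaVmmuVm ⇒ sasaVummuVm ⇒ sasasuVummuVm ⇒ sasasuaummuVm ⇒ sasasuaummuam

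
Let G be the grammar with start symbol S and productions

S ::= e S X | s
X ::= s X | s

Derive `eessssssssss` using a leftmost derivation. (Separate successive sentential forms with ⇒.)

S ⇒ eSX   [S ::= e S X]
eSX ⇒ eeSXX   [S ::= e S X]
eeSXX ⇒ eesXX   [S ::= s]
eesXX ⇒ eessXX   [X ::= s X]
eessXX ⇒ eesssXX   [X ::= s X]
eesssXX ⇒ eessssXX   [X ::= s X]
eessssXX ⇒ eesssssXX   [X ::= s X]
eesssssXX ⇒ eessssssX   [X ::= s]
eessssssX ⇒ eesssssssX   [X ::= s X]
eesssssssX ⇒ eessssssssX   [X ::= s X]
eessssssssX ⇒ eesssssssssX   [X ::= s X]
eesssssssssX ⇒ eessssssssss   [X ::= s]

S ⇒ eSX ⇒ eeSXX ⇒ eesXX ⇒ eessXX ⇒ eesssXX ⇒ eessssXX ⇒ eesssssXX ⇒ eessssssX ⇒ eesssssssX ⇒ eessssssssX ⇒ eesssssssssX ⇒ eessssssssss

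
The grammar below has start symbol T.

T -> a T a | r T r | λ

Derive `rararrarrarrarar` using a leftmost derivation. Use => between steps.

T => rTr   [T -> r T r]
rTr => raTar   [T -> a T a]
raTar => rarTrar   [T -> r T r]
rarTrar => raraTarar   [T -> a T a]
raraTarar => rararTrarar   [T -> r T r]
rararTrarar => rararrTrrarar   [T -> r T r]
rararrTrrarar => rararraTarrarar   [T -> a T a]
rararraTarrarar => rararrarTrarrarar   [T -> r T r]
rararrarTrarrarar => rararrarrarrarar   [T -> λ]

T => rTr => raTar => rarTrar => raraTarar => rararTrarar => rararrTrrarar => rararraTarrarar => rararrarTrarrarar => rararrarrarrarar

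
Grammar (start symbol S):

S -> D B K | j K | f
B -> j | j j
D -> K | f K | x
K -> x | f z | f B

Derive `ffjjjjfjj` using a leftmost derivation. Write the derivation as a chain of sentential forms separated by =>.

S => DBK => fKBK => ffBBK => ffjjBK => ffjjjjK => ffjjjjfB => ffjjjjfjj

S => DBK   [S -> D B K]
DBK => fKBK   [D -> f K]
fKBK => ffBBK   [K -> f B]
ffBBK => ffjjBK   [B -> j j]
ffjjBK => ffjjjjK   [B -> j j]
ffjjjjK => ffjjjjfB   [K -> f B]
ffjjjjfB => ffjjjjfjj   [B -> j j]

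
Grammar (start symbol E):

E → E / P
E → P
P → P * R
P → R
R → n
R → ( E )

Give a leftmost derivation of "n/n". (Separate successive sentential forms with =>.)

E => E/P   [E → E / P]
E/P => P/P   [E → P]
P/P => R/P   [P → R]
R/P => n/P   [R → n]
n/P => n/R   [P → R]
n/R => n/n   [R → n]

E=>E/P=>P/P=>R/P=>n/P=>n/R=>n/n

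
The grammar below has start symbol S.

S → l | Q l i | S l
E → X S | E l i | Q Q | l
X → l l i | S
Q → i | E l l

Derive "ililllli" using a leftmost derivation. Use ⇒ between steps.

S ⇒ Qli ⇒ Ellli ⇒ XSllli ⇒ SSllli ⇒ QliSllli ⇒ iliSllli ⇒ ililllli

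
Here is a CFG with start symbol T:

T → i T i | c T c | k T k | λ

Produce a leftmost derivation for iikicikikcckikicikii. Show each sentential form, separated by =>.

T => iTi => iiTii => iikTkii => iikiTikii => iikicTcikii => iikiciTicikii => iikicikTkicikii => iikicikiTikicikii => iikicikikTkikicikii => iikicikikcTckikicikii => iikicikikcckikicikii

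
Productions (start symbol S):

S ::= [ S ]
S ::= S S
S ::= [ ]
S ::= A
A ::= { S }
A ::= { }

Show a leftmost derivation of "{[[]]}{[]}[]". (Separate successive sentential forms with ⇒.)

S ⇒ SS ⇒ SSS ⇒ ASS ⇒ {S}SS ⇒ {[S]}SS ⇒ {[[]]}SS ⇒ {[[]]}AS ⇒ {[[]]}{S}S ⇒ {[[]]}{[]}S ⇒ {[[]]}{[]}[]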